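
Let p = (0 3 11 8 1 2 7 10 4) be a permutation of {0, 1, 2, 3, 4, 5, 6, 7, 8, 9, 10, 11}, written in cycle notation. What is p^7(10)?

10 lies in the 9-cycle (0 3 11 8 1 2 7 10 4).
Stepping 7 places around the cycle: 10 → 4 → 0 → 3 → 11 → 8 → 1 → 2.

2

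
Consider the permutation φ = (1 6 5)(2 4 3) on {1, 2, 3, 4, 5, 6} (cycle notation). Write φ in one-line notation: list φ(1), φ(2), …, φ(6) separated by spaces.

6 4 2 3 1 5

Image by image: 1↦6, 2↦4, 3↦2, 4↦3, 5↦1, 6↦5.
So the one-line form is 6 4 2 3 1 5.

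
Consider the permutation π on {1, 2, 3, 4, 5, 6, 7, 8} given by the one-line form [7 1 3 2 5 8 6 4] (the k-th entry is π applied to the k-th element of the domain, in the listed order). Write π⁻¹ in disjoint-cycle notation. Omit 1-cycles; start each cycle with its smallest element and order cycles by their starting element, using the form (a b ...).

The cycle decomposition of π is (1 7 6 8 4 2).
Reversing each cycle (and rotating so the smallest element leads) gives π⁻¹ = (1 2 4 8 6 7).

(1 2 4 8 6 7)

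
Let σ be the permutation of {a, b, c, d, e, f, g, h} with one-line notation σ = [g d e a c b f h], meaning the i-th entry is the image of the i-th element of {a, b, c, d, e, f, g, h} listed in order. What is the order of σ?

Decomposing into disjoint cycles gives cycle lengths 5, 2, 1.
The order is lcm(5, 2) = 10.

10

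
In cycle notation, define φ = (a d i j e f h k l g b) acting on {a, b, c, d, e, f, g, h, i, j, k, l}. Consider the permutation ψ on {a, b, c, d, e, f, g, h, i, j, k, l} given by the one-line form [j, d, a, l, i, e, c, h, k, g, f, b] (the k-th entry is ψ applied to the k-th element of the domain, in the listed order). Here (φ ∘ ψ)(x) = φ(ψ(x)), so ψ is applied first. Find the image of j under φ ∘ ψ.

b

(φ ∘ ψ)(j) = φ(ψ(j)). ψ(j) = g, then φ(g) = b. So (φ ∘ ψ)(j) = b.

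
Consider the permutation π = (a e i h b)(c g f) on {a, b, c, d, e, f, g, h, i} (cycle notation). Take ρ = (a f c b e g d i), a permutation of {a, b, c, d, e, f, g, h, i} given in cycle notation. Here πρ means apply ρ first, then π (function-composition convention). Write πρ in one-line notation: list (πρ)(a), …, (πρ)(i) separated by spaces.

Chase each element through ρ then π: a → f → c; b → e → i; c → b → a; d → i → h; e → g → f; f → c → g; g → d → d; h → h → b; i → a → e.
So πρ in one-line form is c i a h f g d b e.

c i a h f g d b e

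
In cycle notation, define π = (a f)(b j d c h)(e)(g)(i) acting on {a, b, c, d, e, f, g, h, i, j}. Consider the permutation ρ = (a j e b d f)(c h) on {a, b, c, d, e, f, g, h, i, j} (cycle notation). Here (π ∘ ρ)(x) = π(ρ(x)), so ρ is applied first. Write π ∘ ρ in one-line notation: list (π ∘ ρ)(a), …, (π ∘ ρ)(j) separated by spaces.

(π ∘ ρ)(x) = π(ρ(x)). Computing each image: π(ρ(a)) = π(j) = d, π(ρ(b)) = π(d) = c, π(ρ(c)) = π(h) = b, π(ρ(d)) = π(f) = a, π(ρ(e)) = π(b) = j, π(ρ(f)) = π(a) = f, π(ρ(g)) = π(g) = g, π(ρ(h)) = π(c) = h, π(ρ(i)) = π(i) = i, π(ρ(j)) = π(e) = e.
Hence π ∘ ρ = [d c b a j f g h i e].

d c b a j f g h i e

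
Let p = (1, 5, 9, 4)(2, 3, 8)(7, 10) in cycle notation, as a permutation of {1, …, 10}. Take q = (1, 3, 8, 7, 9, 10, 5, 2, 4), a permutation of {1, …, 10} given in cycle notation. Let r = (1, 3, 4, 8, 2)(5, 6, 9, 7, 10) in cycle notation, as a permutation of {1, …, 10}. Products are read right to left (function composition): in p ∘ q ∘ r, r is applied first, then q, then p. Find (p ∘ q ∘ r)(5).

(p ∘ q ∘ r)(5) = p(q(r(5))). r(5) = 6, then q(6) = 6, then p(6) = 6, so the result is 6.

6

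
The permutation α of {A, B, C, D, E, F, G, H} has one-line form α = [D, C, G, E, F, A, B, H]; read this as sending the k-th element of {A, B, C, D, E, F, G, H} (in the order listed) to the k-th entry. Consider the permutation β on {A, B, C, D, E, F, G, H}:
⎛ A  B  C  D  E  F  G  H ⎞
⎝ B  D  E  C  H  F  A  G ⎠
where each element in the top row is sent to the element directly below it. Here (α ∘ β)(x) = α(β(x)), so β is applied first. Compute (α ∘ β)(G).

(α ∘ β)(G) = α(β(G)). β(G) = A, then α(A) = D. So (α ∘ β)(G) = D.

D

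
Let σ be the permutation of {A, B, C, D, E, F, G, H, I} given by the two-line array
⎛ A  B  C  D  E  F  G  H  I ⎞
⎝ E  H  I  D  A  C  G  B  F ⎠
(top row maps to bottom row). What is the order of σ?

6

Decomposing into disjoint cycles gives cycle lengths 3, 2, 2, 1, 1.
The order of σ is the least common multiple of its cycle lengths: lcm(3, 2, 2) = 6.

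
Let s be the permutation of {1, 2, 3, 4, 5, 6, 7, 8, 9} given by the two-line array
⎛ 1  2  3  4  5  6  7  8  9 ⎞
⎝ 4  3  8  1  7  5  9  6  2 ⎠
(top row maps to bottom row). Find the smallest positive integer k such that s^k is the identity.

The disjoint-cycle form of s has cycle lengths 7, 2.
The order is lcm(7, 2) = 14.

14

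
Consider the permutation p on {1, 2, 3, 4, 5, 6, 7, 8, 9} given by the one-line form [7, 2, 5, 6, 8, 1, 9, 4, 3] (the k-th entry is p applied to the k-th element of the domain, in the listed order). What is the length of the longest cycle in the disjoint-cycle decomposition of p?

Decomposing into disjoint cycles gives (1 7 9 3 5 8 4 6); the longest has length 8.

8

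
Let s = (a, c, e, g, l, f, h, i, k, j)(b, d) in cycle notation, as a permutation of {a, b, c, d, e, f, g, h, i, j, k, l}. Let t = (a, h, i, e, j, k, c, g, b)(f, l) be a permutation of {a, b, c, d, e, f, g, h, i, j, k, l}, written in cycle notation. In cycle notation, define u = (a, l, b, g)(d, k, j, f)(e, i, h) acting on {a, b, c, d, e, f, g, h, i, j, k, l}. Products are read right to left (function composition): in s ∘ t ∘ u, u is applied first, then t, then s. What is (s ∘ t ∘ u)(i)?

Apply the permutations in order: u(i) = h, then t(h) = i, then s(i) = k. So (s ∘ t ∘ u)(i) = k.

k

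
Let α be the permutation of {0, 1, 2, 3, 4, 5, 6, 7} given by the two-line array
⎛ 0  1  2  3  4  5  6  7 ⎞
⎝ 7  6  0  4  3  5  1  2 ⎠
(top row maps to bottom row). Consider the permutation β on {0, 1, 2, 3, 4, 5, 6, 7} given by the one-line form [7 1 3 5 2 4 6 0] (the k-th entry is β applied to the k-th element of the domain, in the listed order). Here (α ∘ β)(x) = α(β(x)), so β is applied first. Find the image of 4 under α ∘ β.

0

First apply β: β(4) = 2, then α(2) = 0. Thus (α ∘ β)(4) = 0.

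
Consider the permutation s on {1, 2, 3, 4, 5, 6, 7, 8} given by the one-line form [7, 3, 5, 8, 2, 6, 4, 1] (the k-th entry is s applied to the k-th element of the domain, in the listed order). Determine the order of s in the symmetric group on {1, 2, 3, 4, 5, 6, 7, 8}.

Decomposing into disjoint cycles gives cycle lengths 4, 3, 1.
Since disjoint cycles commute, ord(s) = lcm(4, 3) = 12.

12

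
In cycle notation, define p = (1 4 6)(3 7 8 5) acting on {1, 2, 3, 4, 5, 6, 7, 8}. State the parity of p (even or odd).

odd

The cycle lengths are 4, 3, 1.
A cycle is odd iff its length is even; p has 1 even-length cycle, so sgn(p) = (−1)^1 and p is odd.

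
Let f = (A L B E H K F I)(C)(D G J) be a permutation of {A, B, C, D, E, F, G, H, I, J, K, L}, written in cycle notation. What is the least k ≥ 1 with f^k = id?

24

The cycle type of f is (8, 3, 1).
Since disjoint cycles commute, ord(f) = lcm(8, 3) = 24.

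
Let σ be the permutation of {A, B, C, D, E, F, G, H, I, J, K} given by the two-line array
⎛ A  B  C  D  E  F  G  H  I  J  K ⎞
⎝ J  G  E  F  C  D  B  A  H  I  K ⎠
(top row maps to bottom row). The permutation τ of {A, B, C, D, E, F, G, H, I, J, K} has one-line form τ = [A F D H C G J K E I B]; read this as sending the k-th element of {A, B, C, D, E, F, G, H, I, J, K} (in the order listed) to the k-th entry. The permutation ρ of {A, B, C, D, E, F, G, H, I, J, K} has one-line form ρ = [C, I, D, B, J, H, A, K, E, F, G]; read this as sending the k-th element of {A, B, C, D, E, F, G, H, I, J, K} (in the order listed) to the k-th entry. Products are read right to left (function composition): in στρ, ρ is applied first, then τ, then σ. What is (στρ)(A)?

F

(στρ)(A) = σ(τ(ρ(A))). ρ(A) = C, then τ(C) = D, then σ(D) = F, so the result is F.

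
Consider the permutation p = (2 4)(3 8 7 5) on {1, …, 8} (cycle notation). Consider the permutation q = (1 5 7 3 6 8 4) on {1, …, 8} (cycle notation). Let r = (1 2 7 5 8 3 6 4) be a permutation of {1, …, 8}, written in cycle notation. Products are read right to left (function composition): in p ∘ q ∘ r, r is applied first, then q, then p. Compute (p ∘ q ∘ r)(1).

4

(p ∘ q ∘ r)(1) = p(q(r(1))). r(1) = 2, then q(2) = 2, then p(2) = 4, so the result is 4.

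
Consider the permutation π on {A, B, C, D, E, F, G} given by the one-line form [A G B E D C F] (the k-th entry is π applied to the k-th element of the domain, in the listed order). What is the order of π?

Decomposing into disjoint cycles gives cycle lengths 4, 2, 1.
Since disjoint cycles commute, ord(π) = lcm(4, 2) = 4.

4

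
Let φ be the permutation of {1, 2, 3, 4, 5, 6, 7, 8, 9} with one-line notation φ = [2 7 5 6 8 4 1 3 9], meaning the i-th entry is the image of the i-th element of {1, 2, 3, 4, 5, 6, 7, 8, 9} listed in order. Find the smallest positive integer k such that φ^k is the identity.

6

Decomposing into disjoint cycles gives cycle lengths 3, 3, 2, 1.
The order is lcm(3, 3, 2) = 6.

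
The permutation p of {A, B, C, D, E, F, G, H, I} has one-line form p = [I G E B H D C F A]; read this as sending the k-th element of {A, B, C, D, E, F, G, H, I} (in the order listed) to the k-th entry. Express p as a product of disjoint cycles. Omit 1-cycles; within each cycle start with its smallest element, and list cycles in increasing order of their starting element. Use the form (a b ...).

Iterating p from A gives A → I → A; that is the 2-cycle (A I).
Repeating from the next unused element and collecting all non-trivial cycles gives (A I)(B G C E H F D).

(A I)(B G C E H F D)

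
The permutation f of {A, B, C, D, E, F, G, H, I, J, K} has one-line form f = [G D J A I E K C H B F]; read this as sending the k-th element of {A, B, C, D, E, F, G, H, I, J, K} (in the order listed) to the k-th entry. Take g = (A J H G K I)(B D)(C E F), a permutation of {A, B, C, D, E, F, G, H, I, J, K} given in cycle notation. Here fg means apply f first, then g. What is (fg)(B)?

(fg)(B) = g(f(B)). f(B) = D, then g(D) = B. So (fg)(B) = B.

B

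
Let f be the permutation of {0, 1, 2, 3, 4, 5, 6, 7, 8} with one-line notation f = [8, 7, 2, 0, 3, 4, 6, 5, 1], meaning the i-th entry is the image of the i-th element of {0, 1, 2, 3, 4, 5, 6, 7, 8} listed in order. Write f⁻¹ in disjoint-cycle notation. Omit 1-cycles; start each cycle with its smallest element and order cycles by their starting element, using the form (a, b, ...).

(0, 3, 4, 5, 7, 1, 8)

The cycle decomposition of f is (0, 8, 1, 7, 5, 4, 3).
The inverse reverses every cycle; in canonical form, f⁻¹ = (0, 3, 4, 5, 7, 1, 8).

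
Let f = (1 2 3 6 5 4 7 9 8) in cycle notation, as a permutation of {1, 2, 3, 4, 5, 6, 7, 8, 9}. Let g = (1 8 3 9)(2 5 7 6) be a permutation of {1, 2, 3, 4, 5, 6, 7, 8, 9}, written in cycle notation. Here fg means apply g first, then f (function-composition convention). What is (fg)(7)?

(fg)(7) = f(g(7)). g(7) = 6, then f(6) = 5. So (fg)(7) = 5.

5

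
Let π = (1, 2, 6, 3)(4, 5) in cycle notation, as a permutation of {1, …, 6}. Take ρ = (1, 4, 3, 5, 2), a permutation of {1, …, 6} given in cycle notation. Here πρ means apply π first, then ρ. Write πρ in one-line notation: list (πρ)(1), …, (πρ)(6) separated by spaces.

Chase each element through π then ρ: 1 → 2 → 1; 2 → 6 → 6; 3 → 1 → 4; 4 → 5 → 2; 5 → 4 → 3; 6 → 3 → 5.
Collecting the images, πρ = [1 6 4 2 3 5].

1 6 4 2 3 5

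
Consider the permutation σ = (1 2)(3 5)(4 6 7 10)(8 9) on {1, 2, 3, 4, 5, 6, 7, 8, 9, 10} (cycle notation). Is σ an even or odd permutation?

even

The cycle lengths are 4, 2, 2, 2.
A cycle is odd iff its length is even; σ has 4 even-length cycles, so sgn(σ) = (−1)^4 and σ is even.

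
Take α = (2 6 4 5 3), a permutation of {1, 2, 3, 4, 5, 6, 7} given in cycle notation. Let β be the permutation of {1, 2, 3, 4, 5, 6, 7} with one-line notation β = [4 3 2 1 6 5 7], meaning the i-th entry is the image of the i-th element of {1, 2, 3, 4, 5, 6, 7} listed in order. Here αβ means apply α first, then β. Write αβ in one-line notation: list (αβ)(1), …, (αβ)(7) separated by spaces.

4 5 3 6 2 1 7

(αβ)(x) = β(α(x)). Computing each image: β(α(1)) = β(1) = 4, β(α(2)) = β(6) = 5, β(α(3)) = β(2) = 3, β(α(4)) = β(5) = 6, β(α(5)) = β(3) = 2, β(α(6)) = β(4) = 1, β(α(7)) = β(7) = 7.
Hence αβ = [4 5 3 6 2 1 7].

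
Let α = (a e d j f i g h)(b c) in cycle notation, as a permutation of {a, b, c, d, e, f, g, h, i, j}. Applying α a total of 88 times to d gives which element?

d lies in the 8-cycle (a e d j f i g h).
Since the cycle has length 8, α^88 acts on it the same as α^0 (88 mod 8 = 0).
So α^88(d) = d.

d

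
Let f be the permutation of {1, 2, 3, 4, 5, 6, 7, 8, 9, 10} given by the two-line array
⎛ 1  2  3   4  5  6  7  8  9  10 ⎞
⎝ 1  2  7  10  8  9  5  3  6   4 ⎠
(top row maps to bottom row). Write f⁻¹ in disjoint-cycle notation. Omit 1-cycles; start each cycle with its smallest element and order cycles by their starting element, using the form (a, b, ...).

First write f in disjoint cycles: (3, 7, 5, 8)(4, 10)(6, 9).
Reversing each cycle (and rotating so the smallest element leads) gives f⁻¹ = (3, 8, 5, 7)(4, 10)(6, 9).

(3, 8, 5, 7)(4, 10)(6, 9)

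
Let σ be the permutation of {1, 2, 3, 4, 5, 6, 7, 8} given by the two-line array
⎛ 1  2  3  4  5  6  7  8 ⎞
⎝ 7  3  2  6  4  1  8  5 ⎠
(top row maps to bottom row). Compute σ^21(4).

7

Tracing 4 → 6 → … returns to 4 after 6 steps, so 4 lies in a 6-cycle (1, 7, 8, 5, 4, 6).
On a 6-cycle, σ^6 is the identity, so σ^21 = σ^3 there (21 ≡ 3 mod 6).
Stepping 3 places around the cycle: 4 → 6 → 1 → 7.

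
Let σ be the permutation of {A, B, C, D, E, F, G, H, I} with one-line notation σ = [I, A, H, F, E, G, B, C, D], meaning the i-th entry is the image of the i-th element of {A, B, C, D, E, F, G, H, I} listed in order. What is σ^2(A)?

D

Tracing A → I → … returns to A after 6 steps, so A lies in a 6-cycle (A I D F G B).
Stepping 2 places around the cycle: A → I → D.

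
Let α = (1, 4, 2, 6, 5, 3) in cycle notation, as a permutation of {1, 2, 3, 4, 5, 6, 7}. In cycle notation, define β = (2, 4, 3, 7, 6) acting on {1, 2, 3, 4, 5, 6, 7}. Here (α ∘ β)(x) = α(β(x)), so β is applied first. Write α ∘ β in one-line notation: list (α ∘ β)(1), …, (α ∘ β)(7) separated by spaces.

4 2 7 1 3 6 5

Chase each element through β then α: 1 → 1 → 4; 2 → 4 → 2; 3 → 7 → 7; 4 → 3 → 1; 5 → 5 → 3; 6 → 2 → 6; 7 → 6 → 5.
Collecting the images, α ∘ β = [4 2 7 1 3 6 5].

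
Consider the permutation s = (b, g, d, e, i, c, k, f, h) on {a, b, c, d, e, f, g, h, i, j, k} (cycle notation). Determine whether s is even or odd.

The cycle lengths are 9, 1, 1.
A cycle is odd iff its length is even; s has 0 even-length cycles, so sgn(s) = (−1)^0 and s is even.

even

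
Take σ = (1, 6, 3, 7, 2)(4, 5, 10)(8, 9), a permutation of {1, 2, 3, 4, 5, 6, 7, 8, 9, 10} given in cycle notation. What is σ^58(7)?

6

7 lies in the 5-cycle (1, 6, 3, 7, 2).
Powers repeat with period 5 on this cycle, and 58 mod 5 = 3, so σ^58(7) = σ^3(7).
Advancing 3 steps from 7: 7 → 2 → 1 → 6.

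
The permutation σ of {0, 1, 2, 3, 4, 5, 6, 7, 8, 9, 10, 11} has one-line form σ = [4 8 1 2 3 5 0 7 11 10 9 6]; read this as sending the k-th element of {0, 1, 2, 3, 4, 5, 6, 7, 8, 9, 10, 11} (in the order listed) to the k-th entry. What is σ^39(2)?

3

Tracing 2 → 1 → … returns to 2 after 8 steps, so 2 lies in an 8-cycle (0 4 3 2 1 8 11 6).
On an 8-cycle, σ^8 is the identity, so σ^39 = σ^7 there (39 ≡ 7 mod 8).
Stepping 7 places around the cycle: 2 → 1 → 8 → 11 → 6 → 0 → 4 → 3.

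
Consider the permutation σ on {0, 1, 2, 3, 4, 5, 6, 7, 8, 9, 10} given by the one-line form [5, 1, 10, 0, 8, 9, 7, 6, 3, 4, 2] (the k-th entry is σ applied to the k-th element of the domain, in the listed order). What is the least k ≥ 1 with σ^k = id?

Writing σ as disjoint cycles, the cycle lengths are 6, 2, 2, 1.
The order is lcm(6, 2, 2) = 6.

6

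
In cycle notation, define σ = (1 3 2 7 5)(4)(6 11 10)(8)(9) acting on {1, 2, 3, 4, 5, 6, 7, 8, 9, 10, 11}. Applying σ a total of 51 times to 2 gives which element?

7

2 lies in the 5-cycle (1 3 2 7 5).
Since the cycle has length 5, σ^51 acts on it the same as σ^1 (51 mod 5 = 1).
Advancing 1 step from 2: 2 → 7.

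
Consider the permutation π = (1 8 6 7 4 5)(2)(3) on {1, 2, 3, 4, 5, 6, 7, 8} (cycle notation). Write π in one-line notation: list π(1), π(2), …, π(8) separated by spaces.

Reading each image from the cycles: 1↦8, 2↦2, 3↦3, 4↦5, 5↦1, 6↦7, 7↦4, 8↦6.
So the one-line form is 8 2 3 5 1 7 4 6.

8 2 3 5 1 7 4 6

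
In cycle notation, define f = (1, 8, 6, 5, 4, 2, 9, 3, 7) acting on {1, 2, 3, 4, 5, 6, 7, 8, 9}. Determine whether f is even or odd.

even

The cycle lengths are 9.
A cycle is odd iff its length is even; f has 0 even-length cycles, so sgn(f) = (−1)^0 and f is even.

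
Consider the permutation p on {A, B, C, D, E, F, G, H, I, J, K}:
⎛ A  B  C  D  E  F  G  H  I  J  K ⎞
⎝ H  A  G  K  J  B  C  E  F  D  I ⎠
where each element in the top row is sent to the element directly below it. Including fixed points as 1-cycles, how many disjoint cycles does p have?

2

The cycle decomposition is (A H E J D K I F B)(C G), which has 2 cycles (counting 1-cycles).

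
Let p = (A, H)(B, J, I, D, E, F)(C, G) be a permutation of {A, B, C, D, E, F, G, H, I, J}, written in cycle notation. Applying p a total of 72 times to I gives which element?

I lies in the 6-cycle (B, J, I, D, E, F).
Since the cycle has length 6, p^72 acts on it the same as p^0 (72 mod 6 = 0).
So p^72(I) = I.

I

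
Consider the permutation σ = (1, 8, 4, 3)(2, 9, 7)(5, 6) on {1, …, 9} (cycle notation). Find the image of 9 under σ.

Within (2, 9, 7), 9 ↦ 7.

7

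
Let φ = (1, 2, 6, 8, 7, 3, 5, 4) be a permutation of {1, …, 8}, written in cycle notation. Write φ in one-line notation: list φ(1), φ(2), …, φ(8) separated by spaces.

Reading each image from the cycles: 1↦2, 2↦6, 3↦5, 4↦1, 5↦4, 6↦8, 7↦3, 8↦7.
So the one-line form is 2 6 5 1 4 8 3 7.

2 6 5 1 4 8 3 7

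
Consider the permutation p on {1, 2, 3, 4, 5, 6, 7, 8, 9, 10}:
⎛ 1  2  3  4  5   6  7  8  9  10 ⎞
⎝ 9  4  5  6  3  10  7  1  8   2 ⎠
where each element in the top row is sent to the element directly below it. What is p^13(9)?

8

Tracing 9 → 8 → … returns to 9 after 3 steps, so 9 lies in a 3-cycle (1 9 8).
On a 3-cycle, p^3 is the identity, so p^13 = p^1 there (13 ≡ 1 mod 3).
Stepping 1 place around the cycle: 9 → 8.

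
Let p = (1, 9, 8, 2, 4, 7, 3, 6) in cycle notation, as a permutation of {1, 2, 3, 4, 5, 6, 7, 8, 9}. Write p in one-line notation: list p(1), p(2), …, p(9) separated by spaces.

Image by image: 1↦9, 2↦4, 3↦6, 4↦7, 5↦5, 6↦1, 7↦3, 8↦2, 9↦8.
So the one-line form is 9 4 6 7 5 1 3 2 8.

9 4 6 7 5 1 3 2 8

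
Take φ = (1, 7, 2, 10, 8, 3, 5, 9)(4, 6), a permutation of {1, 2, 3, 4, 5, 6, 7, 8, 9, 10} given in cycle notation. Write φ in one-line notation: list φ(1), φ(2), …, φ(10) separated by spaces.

7 10 5 6 9 4 2 3 1 8

Reading each image from the cycles: 1→7, 2→10, 3→5, 4→6, 5→9, 6→4, 7→2, 8→3, 9→1, 10→8.
Listing these in domain order gives 7 10 5 6 9 4 2 3 1 8.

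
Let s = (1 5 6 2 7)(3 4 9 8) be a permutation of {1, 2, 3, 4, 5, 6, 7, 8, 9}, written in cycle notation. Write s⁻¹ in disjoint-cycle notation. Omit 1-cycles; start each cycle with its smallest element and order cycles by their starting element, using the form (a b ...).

(1 7 2 6 5)(3 8 9 4)

Inverting a permutation written in cycle notation just reverses the order within every cycle.
Reversing each cycle of s and rotating so the smallest element leads gives (1 7 2 6 5)(3 8 9 4).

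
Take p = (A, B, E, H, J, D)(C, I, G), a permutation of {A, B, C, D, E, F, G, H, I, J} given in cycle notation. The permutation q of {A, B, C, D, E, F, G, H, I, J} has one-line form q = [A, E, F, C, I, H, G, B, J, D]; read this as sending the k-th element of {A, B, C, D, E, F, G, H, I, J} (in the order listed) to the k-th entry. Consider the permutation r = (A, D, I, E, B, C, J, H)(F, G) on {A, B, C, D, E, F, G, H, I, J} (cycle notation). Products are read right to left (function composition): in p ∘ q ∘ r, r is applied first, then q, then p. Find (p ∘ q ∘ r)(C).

A

Apply the permutations in order: r(C) = J, then q(J) = D, then p(D) = A. So (p ∘ q ∘ r)(C) = A.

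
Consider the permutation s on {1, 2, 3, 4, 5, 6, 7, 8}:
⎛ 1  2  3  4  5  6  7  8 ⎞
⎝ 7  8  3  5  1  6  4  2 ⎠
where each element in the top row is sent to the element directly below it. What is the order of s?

Writing s as disjoint cycles, the cycle lengths are 4, 2, 1, 1.
The order of s is the least common multiple of its cycle lengths: lcm(4, 2) = 4.

4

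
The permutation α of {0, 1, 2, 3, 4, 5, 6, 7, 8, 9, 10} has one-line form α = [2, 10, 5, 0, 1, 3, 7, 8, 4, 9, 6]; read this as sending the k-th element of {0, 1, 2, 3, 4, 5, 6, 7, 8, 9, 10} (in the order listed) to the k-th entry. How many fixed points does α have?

The fixed points (elements with α(x) = x) are {9}, so there is 1.

1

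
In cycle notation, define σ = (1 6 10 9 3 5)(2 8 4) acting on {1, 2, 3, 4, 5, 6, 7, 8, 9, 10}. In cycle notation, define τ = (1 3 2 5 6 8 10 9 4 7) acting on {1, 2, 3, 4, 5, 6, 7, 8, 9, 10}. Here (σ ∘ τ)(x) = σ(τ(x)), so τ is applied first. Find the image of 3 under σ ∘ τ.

(σ ∘ τ)(3) = σ(τ(3)). τ(3) = 2, then σ(2) = 8. So (σ ∘ τ)(3) = 8.

8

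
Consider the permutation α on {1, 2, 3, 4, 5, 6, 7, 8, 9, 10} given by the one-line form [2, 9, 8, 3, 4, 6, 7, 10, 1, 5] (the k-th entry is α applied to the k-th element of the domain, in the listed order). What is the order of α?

Decomposing into disjoint cycles gives cycle lengths 5, 3, 1, 1.
Since disjoint cycles commute, ord(α) = lcm(5, 3) = 15.

15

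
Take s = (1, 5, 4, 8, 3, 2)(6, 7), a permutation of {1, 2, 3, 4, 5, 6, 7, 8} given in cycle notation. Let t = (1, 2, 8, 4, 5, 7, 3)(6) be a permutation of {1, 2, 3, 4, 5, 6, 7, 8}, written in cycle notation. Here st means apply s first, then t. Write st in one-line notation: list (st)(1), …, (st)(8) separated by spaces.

(st)(x) = t(s(x)). Computing each image: t(s(1)) = t(5) = 7, t(s(2)) = t(1) = 2, t(s(3)) = t(2) = 8, t(s(4)) = t(8) = 4, t(s(5)) = t(4) = 5, t(s(6)) = t(7) = 3, t(s(7)) = t(6) = 6, t(s(8)) = t(3) = 1.
Hence st = [7 2 8 4 5 3 6 1].

7 2 8 4 5 3 6 1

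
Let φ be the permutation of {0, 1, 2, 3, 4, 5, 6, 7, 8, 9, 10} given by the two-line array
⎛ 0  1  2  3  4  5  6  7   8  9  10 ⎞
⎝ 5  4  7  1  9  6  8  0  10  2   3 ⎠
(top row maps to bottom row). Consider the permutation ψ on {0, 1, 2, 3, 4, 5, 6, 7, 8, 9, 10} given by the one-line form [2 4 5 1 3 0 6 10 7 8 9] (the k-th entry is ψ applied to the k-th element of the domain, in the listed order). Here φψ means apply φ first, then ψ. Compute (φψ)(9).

(φψ)(9) = ψ(φ(9)). φ(9) = 2, then ψ(2) = 5. So (φψ)(9) = 5.

5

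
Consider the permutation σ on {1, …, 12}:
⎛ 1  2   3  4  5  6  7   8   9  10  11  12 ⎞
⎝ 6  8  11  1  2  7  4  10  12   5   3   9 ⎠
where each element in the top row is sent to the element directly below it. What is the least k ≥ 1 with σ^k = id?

4

Decomposing into disjoint cycles gives cycle lengths 4, 4, 2, 2.
Since disjoint cycles commute, ord(σ) = lcm(4, 4, 2, 2) = 4.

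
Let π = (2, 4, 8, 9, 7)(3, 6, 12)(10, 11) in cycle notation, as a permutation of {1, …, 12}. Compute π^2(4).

4 lies in the 5-cycle (2, 4, 8, 9, 7).
Stepping 2 places around the cycle: 4 → 8 → 9.

9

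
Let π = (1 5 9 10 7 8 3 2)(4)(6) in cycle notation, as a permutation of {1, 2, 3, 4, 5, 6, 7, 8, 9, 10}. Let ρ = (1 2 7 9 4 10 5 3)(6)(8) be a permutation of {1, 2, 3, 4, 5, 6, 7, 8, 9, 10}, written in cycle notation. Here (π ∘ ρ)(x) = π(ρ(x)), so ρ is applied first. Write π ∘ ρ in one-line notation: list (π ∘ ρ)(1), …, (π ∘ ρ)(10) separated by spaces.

1 8 5 7 2 6 10 3 4 9

Chase each element through ρ then π: 1 → 2 → 1; 2 → 7 → 8; 3 → 1 → 5; 4 → 10 → 7; 5 → 3 → 2; 6 → 6 → 6; 7 → 9 → 10; 8 → 8 → 3; 9 → 4 → 4; 10 → 5 → 9.
Collecting the images, π ∘ ρ = [1 8 5 7 2 6 10 3 4 9].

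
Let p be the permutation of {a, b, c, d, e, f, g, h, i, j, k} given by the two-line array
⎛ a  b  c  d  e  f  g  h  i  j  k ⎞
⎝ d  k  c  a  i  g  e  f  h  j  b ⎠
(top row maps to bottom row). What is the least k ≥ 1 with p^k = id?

10

Decomposing into disjoint cycles gives cycle lengths 5, 2, 2, 1, 1.
The order is lcm(5, 2, 2) = 10.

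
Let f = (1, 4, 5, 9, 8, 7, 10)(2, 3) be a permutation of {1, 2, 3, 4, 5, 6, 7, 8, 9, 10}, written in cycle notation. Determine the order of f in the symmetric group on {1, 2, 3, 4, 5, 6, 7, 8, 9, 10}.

14

The cycle type of f is (7, 2, 1).
The order of f is the least common multiple of its cycle lengths: lcm(7, 2) = 14.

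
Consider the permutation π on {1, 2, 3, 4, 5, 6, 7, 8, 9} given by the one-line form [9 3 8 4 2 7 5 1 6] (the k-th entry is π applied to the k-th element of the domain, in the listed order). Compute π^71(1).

Tracing 1 → 9 → … returns to 1 after 8 steps, so 1 lies in an 8-cycle (1 9 6 7 5 2 3 8).
Since the cycle has length 8, π^71 acts on it the same as π^7 (71 mod 8 = 7).
Advancing 7 steps from 1: 1 → 9 → 6 → 7 → 5 → 2 → 3 → 8.

8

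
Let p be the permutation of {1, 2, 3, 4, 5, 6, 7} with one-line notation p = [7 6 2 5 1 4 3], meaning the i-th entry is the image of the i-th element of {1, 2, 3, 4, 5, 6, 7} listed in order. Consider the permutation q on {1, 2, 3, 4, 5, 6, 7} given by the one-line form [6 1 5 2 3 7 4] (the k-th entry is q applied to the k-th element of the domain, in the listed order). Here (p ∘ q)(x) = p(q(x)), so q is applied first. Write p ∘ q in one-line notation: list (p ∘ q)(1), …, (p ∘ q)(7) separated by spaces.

4 7 1 6 2 3 5

(p ∘ q)(x) = p(q(x)). Computing each image: p(q(1)) = p(6) = 4, p(q(2)) = p(1) = 7, p(q(3)) = p(5) = 1, p(q(4)) = p(2) = 6, p(q(5)) = p(3) = 2, p(q(6)) = p(7) = 3, p(q(7)) = p(4) = 5.
Hence p ∘ q = [4 7 1 6 2 3 5].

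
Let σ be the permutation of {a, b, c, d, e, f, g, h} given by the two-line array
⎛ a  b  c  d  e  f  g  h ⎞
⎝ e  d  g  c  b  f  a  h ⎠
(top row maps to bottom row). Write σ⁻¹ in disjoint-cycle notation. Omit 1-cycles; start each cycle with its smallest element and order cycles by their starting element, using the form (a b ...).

(a g c d b e)

First write σ in disjoint cycles: (a e b d c g).
The inverse reverses every cycle; in canonical form, σ⁻¹ = (a g c d b e).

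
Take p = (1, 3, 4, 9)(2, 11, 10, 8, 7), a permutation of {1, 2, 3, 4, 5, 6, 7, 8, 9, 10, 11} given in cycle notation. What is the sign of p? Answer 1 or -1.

-1

The cycle lengths are 5, 4, 1, 1.
A cycle of length ℓ contributes ℓ−1 transpositions, so p is a product of 4 + 3 = 7 transpositions — odd.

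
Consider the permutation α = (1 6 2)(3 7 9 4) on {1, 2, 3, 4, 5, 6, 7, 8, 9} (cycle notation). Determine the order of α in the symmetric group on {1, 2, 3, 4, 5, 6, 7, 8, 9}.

12

The disjoint cycles have lengths 4, 3, 1, 1.
Since disjoint cycles commute, ord(α) = lcm(4, 3) = 12.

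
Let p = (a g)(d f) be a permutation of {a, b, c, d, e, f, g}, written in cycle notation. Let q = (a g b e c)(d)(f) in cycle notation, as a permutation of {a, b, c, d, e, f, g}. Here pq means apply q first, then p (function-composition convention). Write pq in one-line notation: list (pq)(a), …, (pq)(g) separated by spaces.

(pq)(x) = p(q(x)). Computing each image: p(q(a)) = p(g) = a, p(q(b)) = p(e) = e, p(q(c)) = p(a) = g, p(q(d)) = p(d) = f, p(q(e)) = p(c) = c, p(q(f)) = p(f) = d, p(q(g)) = p(b) = b.
Hence pq = [a e g f c d b].

a e g f c d b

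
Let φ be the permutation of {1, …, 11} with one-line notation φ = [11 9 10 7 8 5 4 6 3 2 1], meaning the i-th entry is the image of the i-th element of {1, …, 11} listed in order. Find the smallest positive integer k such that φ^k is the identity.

Writing φ as disjoint cycles, the cycle lengths are 4, 3, 2, 2.
Since disjoint cycles commute, ord(φ) = lcm(4, 3, 2, 2) = 12.

12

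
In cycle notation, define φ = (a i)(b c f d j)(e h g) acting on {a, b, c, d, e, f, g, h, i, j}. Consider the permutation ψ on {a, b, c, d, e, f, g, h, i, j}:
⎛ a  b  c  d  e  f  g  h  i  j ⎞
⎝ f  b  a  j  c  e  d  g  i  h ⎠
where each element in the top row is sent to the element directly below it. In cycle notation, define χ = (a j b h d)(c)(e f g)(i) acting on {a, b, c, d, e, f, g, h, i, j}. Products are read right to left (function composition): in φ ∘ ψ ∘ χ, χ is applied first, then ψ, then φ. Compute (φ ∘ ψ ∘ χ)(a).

g

Chase a: χ(a) = j; ψ(j) = h; φ(h) = g. Hence (φ ∘ ψ ∘ χ)(a) = g.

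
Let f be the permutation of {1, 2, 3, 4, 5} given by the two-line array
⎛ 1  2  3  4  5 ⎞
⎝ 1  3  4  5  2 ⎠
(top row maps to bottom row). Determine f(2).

The entry below 2 in the array is 3, so f(2) = 3.

3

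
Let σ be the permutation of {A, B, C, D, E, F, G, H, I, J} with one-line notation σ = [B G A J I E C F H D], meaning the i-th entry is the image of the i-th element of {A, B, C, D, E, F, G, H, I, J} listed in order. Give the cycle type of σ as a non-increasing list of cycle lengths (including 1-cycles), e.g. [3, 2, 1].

[4, 4, 2]

The disjoint cycles are (A, B, G, C)(D, J)(E, I, H, F), with lengths 4, 4, 2 in non-increasing order.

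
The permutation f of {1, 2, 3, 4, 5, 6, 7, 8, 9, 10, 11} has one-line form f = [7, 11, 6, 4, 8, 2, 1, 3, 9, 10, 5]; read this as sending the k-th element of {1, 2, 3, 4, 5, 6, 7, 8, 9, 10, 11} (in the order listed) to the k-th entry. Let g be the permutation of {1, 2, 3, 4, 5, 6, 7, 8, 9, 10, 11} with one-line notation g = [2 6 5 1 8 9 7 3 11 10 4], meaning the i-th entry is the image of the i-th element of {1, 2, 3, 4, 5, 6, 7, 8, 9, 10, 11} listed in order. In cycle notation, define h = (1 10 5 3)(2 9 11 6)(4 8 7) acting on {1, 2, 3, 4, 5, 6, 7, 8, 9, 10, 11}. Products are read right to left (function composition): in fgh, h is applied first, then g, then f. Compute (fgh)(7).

Apply the permutations in order: h(7) = 4, then g(4) = 1, then f(1) = 7. So (fgh)(7) = 7.

7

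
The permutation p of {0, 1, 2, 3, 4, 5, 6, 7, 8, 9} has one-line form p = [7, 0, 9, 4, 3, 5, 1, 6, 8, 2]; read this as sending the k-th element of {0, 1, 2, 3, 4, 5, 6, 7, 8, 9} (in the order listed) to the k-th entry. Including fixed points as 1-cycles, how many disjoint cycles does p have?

The cycle decomposition is (0 7 6 1)(2 9)(3 4)(5)(8), which has 5 cycles (counting 1-cycles).

5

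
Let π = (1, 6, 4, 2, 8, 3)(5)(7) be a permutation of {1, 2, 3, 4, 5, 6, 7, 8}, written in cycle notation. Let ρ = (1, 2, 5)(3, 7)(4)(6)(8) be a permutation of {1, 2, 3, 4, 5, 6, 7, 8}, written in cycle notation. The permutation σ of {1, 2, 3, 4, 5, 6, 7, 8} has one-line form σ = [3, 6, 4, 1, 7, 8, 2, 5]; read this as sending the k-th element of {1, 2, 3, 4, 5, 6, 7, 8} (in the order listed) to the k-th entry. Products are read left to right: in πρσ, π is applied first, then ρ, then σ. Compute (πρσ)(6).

Apply the permutations in order: π(6) = 4, then ρ(4) = 4, then σ(4) = 1. So (πρσ)(6) = 1.

1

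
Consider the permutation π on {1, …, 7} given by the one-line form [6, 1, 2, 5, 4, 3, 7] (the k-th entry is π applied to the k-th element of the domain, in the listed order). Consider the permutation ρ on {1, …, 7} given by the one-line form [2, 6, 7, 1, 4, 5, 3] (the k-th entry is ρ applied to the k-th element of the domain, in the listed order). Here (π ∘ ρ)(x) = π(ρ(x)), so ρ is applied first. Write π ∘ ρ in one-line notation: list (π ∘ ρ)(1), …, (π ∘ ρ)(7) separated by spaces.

1 3 7 6 5 4 2

Chase each element through ρ then π: 1 → 2 → 1; 2 → 6 → 3; 3 → 7 → 7; 4 → 1 → 6; 5 → 4 → 5; 6 → 5 → 4; 7 → 3 → 2.
Collecting the images, π ∘ ρ = [1 3 7 6 5 4 2].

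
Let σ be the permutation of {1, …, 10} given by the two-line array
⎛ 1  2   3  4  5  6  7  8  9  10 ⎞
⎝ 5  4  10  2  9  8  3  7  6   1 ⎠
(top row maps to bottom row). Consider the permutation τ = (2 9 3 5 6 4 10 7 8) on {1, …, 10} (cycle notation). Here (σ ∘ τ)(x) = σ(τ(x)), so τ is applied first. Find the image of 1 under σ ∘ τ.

First apply τ: τ(1) = 1, then σ(1) = 5. Thus (σ ∘ τ)(1) = 5.

5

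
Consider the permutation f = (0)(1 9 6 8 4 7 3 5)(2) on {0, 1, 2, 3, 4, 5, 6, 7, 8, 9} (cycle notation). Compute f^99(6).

6 lies in the 8-cycle (1 9 6 8 4 7 3 5).
Powers repeat with period 8 on this cycle, and 99 mod 8 = 3, so f^99(6) = f^3(6).
Advancing 3 steps from 6: 6 → 8 → 4 → 7.

7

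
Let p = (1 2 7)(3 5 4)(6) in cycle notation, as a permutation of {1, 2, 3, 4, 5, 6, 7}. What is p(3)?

In the cycle (3 5 4), 3 is followed by 5, so p(3) = 5.

5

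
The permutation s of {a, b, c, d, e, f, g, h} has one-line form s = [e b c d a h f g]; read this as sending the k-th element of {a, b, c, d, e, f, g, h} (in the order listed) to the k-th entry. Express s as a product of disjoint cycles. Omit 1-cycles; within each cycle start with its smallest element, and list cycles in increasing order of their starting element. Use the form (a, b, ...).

Start at a and follow images: a → e → a, giving the cycle (a, e).
Repeating from the next unused element and collecting all non-trivial cycles gives (a, e)(f, h, g).

(a, e)(f, h, g)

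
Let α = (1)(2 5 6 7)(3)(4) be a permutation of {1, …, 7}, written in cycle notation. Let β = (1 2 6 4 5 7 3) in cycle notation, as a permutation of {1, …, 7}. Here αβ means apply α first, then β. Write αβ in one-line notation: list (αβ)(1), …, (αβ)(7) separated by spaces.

2 7 1 5 4 3 6

(αβ)(x) = β(α(x)). Computing each image: β(α(1)) = β(1) = 2, β(α(2)) = β(5) = 7, β(α(3)) = β(3) = 1, β(α(4)) = β(4) = 5, β(α(5)) = β(6) = 4, β(α(6)) = β(7) = 3, β(α(7)) = β(2) = 6.
Hence αβ = [2 7 1 5 4 3 6].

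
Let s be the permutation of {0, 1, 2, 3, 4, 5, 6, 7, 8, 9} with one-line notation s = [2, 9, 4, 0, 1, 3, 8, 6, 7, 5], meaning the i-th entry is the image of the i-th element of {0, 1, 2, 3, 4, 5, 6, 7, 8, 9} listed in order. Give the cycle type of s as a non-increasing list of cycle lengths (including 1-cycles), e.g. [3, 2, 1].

The disjoint cycles are (0 2 4 1 9 5 3)(6 8 7), with lengths 7, 3 in non-increasing order.

[7, 3]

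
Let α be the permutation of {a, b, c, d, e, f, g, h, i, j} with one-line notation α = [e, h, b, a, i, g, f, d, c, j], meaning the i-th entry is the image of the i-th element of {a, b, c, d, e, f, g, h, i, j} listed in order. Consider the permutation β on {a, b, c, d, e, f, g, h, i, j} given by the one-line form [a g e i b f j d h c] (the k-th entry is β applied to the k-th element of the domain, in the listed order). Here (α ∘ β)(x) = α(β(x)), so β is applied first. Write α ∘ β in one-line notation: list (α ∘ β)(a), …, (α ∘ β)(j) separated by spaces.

e f i c h g j a d b

(α ∘ β)(x) = α(β(x)). Computing each image: α(β(a)) = α(a) = e, α(β(b)) = α(g) = f, α(β(c)) = α(e) = i, α(β(d)) = α(i) = c, α(β(e)) = α(b) = h, α(β(f)) = α(f) = g, α(β(g)) = α(j) = j, α(β(h)) = α(d) = a, α(β(i)) = α(h) = d, α(β(j)) = α(c) = b.
Hence α ∘ β = [e f i c h g j a d b].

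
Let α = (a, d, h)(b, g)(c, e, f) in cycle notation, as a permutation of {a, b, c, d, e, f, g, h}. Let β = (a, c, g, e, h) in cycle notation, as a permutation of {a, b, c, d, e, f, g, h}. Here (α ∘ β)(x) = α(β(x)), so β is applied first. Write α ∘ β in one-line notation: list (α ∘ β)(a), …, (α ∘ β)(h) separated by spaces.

Chase each element through β then α: a → c → e; b → b → g; c → g → b; d → d → h; e → h → a; f → f → c; g → e → f; h → a → d.
So α ∘ β in one-line form is e g b h a c f d.

e g b h a c f d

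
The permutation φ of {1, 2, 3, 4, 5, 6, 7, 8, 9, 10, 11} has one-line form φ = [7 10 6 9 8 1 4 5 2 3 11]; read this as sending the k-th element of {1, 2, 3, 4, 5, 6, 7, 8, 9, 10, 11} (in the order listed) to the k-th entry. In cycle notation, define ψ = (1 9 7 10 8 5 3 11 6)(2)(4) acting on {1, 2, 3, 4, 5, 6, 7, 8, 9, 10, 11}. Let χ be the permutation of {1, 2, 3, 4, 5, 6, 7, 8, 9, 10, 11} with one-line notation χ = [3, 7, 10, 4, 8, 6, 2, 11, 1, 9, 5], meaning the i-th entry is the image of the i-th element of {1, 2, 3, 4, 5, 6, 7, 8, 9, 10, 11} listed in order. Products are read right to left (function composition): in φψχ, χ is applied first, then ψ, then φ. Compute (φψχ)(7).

10

Chase 7: χ(7) = 2; ψ(2) = 2; φ(2) = 10. Hence (φψχ)(7) = 10.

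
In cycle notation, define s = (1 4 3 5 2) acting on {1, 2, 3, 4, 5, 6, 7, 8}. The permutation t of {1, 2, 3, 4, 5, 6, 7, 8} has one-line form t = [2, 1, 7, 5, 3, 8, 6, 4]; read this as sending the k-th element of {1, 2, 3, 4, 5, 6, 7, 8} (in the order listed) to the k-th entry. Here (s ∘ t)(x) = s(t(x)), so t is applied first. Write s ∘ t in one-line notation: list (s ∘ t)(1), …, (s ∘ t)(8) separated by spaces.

1 4 7 2 5 8 6 3

(s ∘ t)(x) = s(t(x)). Computing each image: s(t(1)) = s(2) = 1, s(t(2)) = s(1) = 4, s(t(3)) = s(7) = 7, s(t(4)) = s(5) = 2, s(t(5)) = s(3) = 5, s(t(6)) = s(8) = 8, s(t(7)) = s(6) = 6, s(t(8)) = s(4) = 3.
Hence s ∘ t = [1 4 7 2 5 8 6 3].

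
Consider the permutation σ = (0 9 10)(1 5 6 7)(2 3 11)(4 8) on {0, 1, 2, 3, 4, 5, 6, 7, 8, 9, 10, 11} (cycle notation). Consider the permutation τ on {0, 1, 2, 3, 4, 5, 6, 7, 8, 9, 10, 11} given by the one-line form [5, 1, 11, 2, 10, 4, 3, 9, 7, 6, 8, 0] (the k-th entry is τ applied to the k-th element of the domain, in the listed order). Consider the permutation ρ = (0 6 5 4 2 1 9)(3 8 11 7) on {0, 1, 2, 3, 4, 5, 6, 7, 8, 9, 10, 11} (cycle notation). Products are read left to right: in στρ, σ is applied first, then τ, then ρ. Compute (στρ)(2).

1

Apply the permutations in order: σ(2) = 3, then τ(3) = 2, then ρ(2) = 1. So (στρ)(2) = 1.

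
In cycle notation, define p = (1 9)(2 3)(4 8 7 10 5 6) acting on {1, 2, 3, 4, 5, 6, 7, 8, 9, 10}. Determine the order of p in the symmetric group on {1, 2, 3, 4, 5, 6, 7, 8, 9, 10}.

The disjoint cycles have lengths 6, 2, 2.
Since disjoint cycles commute, ord(p) = lcm(6, 2, 2) = 6.

6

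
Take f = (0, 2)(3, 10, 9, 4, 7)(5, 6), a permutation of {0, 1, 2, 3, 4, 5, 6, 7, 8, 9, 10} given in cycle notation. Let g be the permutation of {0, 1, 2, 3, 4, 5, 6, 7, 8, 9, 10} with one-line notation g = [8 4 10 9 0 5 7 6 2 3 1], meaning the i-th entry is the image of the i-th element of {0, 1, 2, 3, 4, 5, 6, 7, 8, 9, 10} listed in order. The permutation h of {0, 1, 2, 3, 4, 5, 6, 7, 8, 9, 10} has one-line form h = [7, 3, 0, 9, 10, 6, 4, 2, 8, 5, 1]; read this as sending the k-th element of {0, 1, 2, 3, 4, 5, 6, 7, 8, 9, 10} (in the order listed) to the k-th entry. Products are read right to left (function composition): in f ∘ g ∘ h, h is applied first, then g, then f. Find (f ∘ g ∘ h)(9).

Chase 9: h(9) = 5; g(5) = 5; f(5) = 6. Hence (f ∘ g ∘ h)(9) = 6.

6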